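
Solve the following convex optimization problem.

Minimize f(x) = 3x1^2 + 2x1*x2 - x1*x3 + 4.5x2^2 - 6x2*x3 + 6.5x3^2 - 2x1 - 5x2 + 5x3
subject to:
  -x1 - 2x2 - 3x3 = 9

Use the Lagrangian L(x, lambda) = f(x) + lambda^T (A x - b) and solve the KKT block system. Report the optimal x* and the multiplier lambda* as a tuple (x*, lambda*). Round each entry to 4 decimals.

Form the Lagrangian:
  L(x, lambda) = (1/2) x^T Q x + c^T x + lambda^T (A x - b)
Stationarity (grad_x L = 0): Q x + c + A^T lambda = 0.
Primal feasibility: A x = b.

This gives the KKT block system:
  [ Q   A^T ] [ x     ]   [-c ]
  [ A    0  ] [ lambda ] = [ b ]

Solving the linear system:
  x*      = (-0.0896, -1.5361, -1.946)
  lambda* = (-3.6641)
  f(x*)   = 15.5531

x* = (-0.0896, -1.5361, -1.946), lambda* = (-3.6641)


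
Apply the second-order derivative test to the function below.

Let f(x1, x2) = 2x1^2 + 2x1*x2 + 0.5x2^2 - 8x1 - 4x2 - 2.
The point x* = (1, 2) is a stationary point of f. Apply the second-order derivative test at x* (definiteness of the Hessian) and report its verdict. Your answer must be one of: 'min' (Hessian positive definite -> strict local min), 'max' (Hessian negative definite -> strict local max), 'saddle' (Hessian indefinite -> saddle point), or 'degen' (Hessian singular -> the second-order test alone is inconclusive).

Compute the Hessian H = grad^2 f:
  H = [[4, 2], [2, 1]]
Verify stationarity: grad f(x*) = H x* + g = (0, 0).
Eigenvalues of H: 0, 5.
H has a zero eigenvalue (singular; positive semidefinite but not definite), so H is neither positive definite, negative definite, nor indefinite. The second-order test alone is inconclusive -> degen.
(Indeed, f is constant along the null direction of H through x*, so x* is not a strict local extremum.)

degen


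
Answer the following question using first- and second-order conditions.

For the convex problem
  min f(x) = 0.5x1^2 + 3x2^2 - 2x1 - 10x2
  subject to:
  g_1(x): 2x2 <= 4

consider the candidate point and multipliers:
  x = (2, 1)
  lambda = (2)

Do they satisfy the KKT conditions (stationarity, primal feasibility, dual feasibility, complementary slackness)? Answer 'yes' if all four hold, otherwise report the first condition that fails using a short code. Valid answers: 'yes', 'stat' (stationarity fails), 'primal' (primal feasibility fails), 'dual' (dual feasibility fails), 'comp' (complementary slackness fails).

Gradient of f: grad f(x) = Q x + c = (0, -4)
Constraint values g_i(x) = a_i^T x - b_i:
  g_1((2, 1)) = -2
Stationarity residual: grad f(x) + sum_i lambda_i a_i = (0, 0)
  -> stationarity OK
Primal feasibility (all g_i <= 0): OK
Dual feasibility (all lambda_i >= 0): OK
Complementary slackness (lambda_i * g_i(x) = 0 for all i): FAILS

Verdict: the first failing condition is complementary_slackness -> comp.

comp


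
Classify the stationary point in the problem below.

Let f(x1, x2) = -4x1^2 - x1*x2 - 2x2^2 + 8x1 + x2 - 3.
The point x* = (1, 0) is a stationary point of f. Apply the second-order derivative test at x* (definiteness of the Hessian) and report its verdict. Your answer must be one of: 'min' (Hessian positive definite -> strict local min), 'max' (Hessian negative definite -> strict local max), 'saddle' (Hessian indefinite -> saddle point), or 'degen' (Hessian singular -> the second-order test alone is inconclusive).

Compute the Hessian H = grad^2 f:
  H = [[-8, -1], [-1, -4]]
Verify stationarity: grad f(x*) = H x* + g = (0, 0).
Eigenvalues of H: -8.2361, -3.7639.
Both eigenvalues < 0, so H is negative definite -> x* is a strict local max.

max


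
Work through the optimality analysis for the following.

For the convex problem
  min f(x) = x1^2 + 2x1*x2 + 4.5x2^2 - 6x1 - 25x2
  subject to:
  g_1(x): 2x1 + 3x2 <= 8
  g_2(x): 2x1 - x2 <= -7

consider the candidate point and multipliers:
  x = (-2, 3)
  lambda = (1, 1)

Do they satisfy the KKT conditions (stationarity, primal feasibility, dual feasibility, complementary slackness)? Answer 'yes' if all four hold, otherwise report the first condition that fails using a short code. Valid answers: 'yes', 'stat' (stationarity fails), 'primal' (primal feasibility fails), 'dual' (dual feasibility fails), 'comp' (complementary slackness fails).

Gradient of f: grad f(x) = Q x + c = (-4, -2)
Constraint values g_i(x) = a_i^T x - b_i:
  g_1((-2, 3)) = -3
  g_2((-2, 3)) = 0
Stationarity residual: grad f(x) + sum_i lambda_i a_i = (0, 0)
  -> stationarity OK
Primal feasibility (all g_i <= 0): OK
Dual feasibility (all lambda_i >= 0): OK
Complementary slackness (lambda_i * g_i(x) = 0 for all i): FAILS

Verdict: the first failing condition is complementary_slackness -> comp.

comp


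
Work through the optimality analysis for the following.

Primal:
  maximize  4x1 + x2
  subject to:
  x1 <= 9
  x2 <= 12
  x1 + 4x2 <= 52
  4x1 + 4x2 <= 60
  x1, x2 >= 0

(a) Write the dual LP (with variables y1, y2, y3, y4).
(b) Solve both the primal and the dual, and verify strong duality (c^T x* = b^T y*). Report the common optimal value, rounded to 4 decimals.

The standard primal-dual pair for 'max c^T x s.t. A x <= b, x >= 0' is:
  Dual:  min b^T y  s.t.  A^T y >= c,  y >= 0.

So the dual LP is:
  minimize  9y1 + 12y2 + 52y3 + 60y4
  subject to:
    y1 + y3 + 4y4 >= 4
    y2 + 4y3 + 4y4 >= 1
    y1, y2, y3, y4 >= 0

Solving the primal: x* = (9, 6).
  primal value c^T x* = 42.
Solving the dual: y* = (3, 0, 0, 0.25).
  dual value b^T y* = 42.
Strong duality: c^T x* = b^T y*. Confirmed.

42


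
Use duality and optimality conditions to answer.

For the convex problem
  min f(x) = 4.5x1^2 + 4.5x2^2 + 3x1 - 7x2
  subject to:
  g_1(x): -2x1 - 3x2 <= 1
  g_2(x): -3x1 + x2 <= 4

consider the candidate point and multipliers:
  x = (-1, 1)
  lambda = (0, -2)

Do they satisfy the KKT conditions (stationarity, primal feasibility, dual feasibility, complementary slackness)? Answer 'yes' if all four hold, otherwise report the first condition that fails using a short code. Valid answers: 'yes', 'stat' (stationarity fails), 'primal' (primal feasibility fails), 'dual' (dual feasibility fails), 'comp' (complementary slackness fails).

Gradient of f: grad f(x) = Q x + c = (-6, 2)
Constraint values g_i(x) = a_i^T x - b_i:
  g_1((-1, 1)) = -2
  g_2((-1, 1)) = 0
Stationarity residual: grad f(x) + sum_i lambda_i a_i = (0, 0)
  -> stationarity OK
Primal feasibility (all g_i <= 0): OK
Dual feasibility (all lambda_i >= 0): FAILS
Complementary slackness (lambda_i * g_i(x) = 0 for all i): OK

Verdict: the first failing condition is dual_feasibility -> dual.

dual


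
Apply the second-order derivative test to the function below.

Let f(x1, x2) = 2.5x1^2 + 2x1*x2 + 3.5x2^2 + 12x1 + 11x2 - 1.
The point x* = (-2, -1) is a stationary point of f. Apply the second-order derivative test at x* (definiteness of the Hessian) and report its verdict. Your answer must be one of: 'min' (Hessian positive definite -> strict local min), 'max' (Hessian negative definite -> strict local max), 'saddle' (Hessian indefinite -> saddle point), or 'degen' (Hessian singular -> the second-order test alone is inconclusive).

Compute the Hessian H = grad^2 f:
  H = [[5, 2], [2, 7]]
Verify stationarity: grad f(x*) = H x* + g = (0, 0).
Eigenvalues of H: 3.7639, 8.2361.
Both eigenvalues > 0, so H is positive definite -> x* is a strict local min.

min


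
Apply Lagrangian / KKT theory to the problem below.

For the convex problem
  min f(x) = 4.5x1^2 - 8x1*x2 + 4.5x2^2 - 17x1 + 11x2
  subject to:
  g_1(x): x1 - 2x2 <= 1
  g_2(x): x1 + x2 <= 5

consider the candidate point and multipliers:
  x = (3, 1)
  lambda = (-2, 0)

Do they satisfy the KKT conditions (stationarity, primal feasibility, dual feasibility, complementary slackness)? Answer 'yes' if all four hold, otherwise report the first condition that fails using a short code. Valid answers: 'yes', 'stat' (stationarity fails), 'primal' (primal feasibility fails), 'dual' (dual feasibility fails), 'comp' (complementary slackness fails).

Gradient of f: grad f(x) = Q x + c = (2, -4)
Constraint values g_i(x) = a_i^T x - b_i:
  g_1((3, 1)) = 0
  g_2((3, 1)) = -1
Stationarity residual: grad f(x) + sum_i lambda_i a_i = (0, 0)
  -> stationarity OK
Primal feasibility (all g_i <= 0): OK
Dual feasibility (all lambda_i >= 0): FAILS
Complementary slackness (lambda_i * g_i(x) = 0 for all i): OK

Verdict: the first failing condition is dual_feasibility -> dual.

dual


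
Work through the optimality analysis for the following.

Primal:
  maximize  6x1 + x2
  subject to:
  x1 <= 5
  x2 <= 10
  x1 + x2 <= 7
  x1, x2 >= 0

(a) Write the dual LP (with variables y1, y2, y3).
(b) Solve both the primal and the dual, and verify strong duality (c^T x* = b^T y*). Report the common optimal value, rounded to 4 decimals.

The standard primal-dual pair for 'max c^T x s.t. A x <= b, x >= 0' is:
  Dual:  min b^T y  s.t.  A^T y >= c,  y >= 0.

So the dual LP is:
  minimize  5y1 + 10y2 + 7y3
  subject to:
    y1 + y3 >= 6
    y2 + y3 >= 1
    y1, y2, y3 >= 0

Solving the primal: x* = (5, 2).
  primal value c^T x* = 32.
Solving the dual: y* = (5, 0, 1).
  dual value b^T y* = 32.
Strong duality: c^T x* = b^T y*. Confirmed.

32


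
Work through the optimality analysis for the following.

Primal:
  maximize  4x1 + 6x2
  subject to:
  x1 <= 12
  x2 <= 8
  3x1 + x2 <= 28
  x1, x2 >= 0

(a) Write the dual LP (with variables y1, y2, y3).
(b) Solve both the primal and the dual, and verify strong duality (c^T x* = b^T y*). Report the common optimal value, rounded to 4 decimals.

The standard primal-dual pair for 'max c^T x s.t. A x <= b, x >= 0' is:
  Dual:  min b^T y  s.t.  A^T y >= c,  y >= 0.

So the dual LP is:
  minimize  12y1 + 8y2 + 28y3
  subject to:
    y1 + 3y3 >= 4
    y2 + y3 >= 6
    y1, y2, y3 >= 0

Solving the primal: x* = (6.6667, 8).
  primal value c^T x* = 74.6667.
Solving the dual: y* = (0, 4.6667, 1.3333).
  dual value b^T y* = 74.6667.
Strong duality: c^T x* = b^T y*. Confirmed.

74.6667


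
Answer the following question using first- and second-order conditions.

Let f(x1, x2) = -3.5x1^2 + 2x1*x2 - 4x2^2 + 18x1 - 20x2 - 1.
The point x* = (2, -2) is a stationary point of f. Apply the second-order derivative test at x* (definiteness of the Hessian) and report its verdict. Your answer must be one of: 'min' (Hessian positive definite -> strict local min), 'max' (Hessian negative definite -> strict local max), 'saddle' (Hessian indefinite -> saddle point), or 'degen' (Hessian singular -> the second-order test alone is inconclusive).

Compute the Hessian H = grad^2 f:
  H = [[-7, 2], [2, -8]]
Verify stationarity: grad f(x*) = H x* + g = (0, 0).
Eigenvalues of H: -9.5616, -5.4384.
Both eigenvalues < 0, so H is negative definite -> x* is a strict local max.

max


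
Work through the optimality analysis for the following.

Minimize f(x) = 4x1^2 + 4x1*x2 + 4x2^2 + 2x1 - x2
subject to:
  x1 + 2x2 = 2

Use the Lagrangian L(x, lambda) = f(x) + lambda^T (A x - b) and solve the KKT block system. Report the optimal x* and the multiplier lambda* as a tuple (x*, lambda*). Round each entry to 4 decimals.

Form the Lagrangian:
  L(x, lambda) = (1/2) x^T Q x + c^T x + lambda^T (A x - b)
Stationarity (grad_x L = 0): Q x + c + A^T lambda = 0.
Primal feasibility: A x = b.

This gives the KKT block system:
  [ Q   A^T ] [ x     ]   [-c ]
  [ A    0  ] [ lambda ] = [ b ]

Solving the linear system:
  x*      = (-0.4167, 1.2083)
  lambda* = (-3.5)
  f(x*)   = 2.4792

x* = (-0.4167, 1.2083), lambda* = (-3.5)


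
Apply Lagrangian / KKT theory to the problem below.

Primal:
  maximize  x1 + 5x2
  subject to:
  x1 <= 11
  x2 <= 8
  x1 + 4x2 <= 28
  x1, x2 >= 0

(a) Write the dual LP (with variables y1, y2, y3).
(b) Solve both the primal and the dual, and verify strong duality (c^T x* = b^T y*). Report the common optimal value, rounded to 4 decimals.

The standard primal-dual pair for 'max c^T x s.t. A x <= b, x >= 0' is:
  Dual:  min b^T y  s.t.  A^T y >= c,  y >= 0.

So the dual LP is:
  minimize  11y1 + 8y2 + 28y3
  subject to:
    y1 + y3 >= 1
    y2 + 4y3 >= 5
    y1, y2, y3 >= 0

Solving the primal: x* = (0, 7).
  primal value c^T x* = 35.
Solving the dual: y* = (0, 0, 1.25).
  dual value b^T y* = 35.
Strong duality: c^T x* = b^T y*. Confirmed.

35


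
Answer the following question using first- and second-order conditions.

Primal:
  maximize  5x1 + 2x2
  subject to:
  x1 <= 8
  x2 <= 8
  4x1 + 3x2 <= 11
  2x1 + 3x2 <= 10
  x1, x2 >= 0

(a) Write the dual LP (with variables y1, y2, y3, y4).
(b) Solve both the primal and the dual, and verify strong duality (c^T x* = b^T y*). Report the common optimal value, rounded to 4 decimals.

The standard primal-dual pair for 'max c^T x s.t. A x <= b, x >= 0' is:
  Dual:  min b^T y  s.t.  A^T y >= c,  y >= 0.

So the dual LP is:
  minimize  8y1 + 8y2 + 11y3 + 10y4
  subject to:
    y1 + 4y3 + 2y4 >= 5
    y2 + 3y3 + 3y4 >= 2
    y1, y2, y3, y4 >= 0

Solving the primal: x* = (2.75, 0).
  primal value c^T x* = 13.75.
Solving the dual: y* = (0, 0, 1.25, 0).
  dual value b^T y* = 13.75.
Strong duality: c^T x* = b^T y*. Confirmed.

13.75


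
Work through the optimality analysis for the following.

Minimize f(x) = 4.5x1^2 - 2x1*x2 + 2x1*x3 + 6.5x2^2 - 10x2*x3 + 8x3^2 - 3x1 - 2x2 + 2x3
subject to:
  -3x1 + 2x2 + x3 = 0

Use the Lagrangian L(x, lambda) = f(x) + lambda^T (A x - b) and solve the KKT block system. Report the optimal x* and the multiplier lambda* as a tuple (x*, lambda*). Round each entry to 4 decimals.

Form the Lagrangian:
  L(x, lambda) = (1/2) x^T Q x + c^T x + lambda^T (A x - b)
Stationarity (grad_x L = 0): Q x + c + A^T lambda = 0.
Primal feasibility: A x = b.

This gives the KKT block system:
  [ Q   A^T ] [ x     ]   [-c ]
  [ A    0  ] [ lambda ] = [ b ]

Solving the linear system:
  x*      = (0.2344, 0.3158, 0.0718)
  lambda* = (-0.4593)
  f(x*)   = -0.5957

x* = (0.2344, 0.3158, 0.0718), lambda* = (-0.4593)


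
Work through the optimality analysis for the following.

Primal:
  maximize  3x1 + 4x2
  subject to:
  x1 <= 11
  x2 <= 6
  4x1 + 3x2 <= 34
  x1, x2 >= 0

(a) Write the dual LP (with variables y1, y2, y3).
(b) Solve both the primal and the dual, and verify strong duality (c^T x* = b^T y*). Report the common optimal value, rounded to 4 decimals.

The standard primal-dual pair for 'max c^T x s.t. A x <= b, x >= 0' is:
  Dual:  min b^T y  s.t.  A^T y >= c,  y >= 0.

So the dual LP is:
  minimize  11y1 + 6y2 + 34y3
  subject to:
    y1 + 4y3 >= 3
    y2 + 3y3 >= 4
    y1, y2, y3 >= 0

Solving the primal: x* = (4, 6).
  primal value c^T x* = 36.
Solving the dual: y* = (0, 1.75, 0.75).
  dual value b^T y* = 36.
Strong duality: c^T x* = b^T y*. Confirmed.

36


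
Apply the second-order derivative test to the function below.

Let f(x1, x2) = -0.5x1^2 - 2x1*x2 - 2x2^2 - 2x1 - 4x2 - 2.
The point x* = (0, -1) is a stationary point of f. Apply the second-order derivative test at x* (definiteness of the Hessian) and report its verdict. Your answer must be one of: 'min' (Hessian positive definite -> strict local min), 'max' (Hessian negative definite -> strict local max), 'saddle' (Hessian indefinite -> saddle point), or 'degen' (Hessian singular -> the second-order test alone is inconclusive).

Compute the Hessian H = grad^2 f:
  H = [[-1, -2], [-2, -4]]
Verify stationarity: grad f(x*) = H x* + g = (0, 0).
Eigenvalues of H: -5, 0.
H has a zero eigenvalue (singular; negative semidefinite but not definite), so H is neither positive definite, negative definite, nor indefinite. The second-order test alone is inconclusive -> degen.
(Indeed, f is constant along the null direction of H through x*, so x* is not a strict local extremum.)

degen


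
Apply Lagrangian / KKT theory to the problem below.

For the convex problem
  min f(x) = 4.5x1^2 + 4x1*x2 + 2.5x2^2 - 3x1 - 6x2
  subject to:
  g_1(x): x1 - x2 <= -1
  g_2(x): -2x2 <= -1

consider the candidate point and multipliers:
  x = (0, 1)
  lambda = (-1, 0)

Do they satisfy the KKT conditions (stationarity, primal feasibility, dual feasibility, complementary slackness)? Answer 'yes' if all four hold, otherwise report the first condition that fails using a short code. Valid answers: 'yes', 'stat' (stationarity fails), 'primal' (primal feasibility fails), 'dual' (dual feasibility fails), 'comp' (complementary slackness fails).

Gradient of f: grad f(x) = Q x + c = (1, -1)
Constraint values g_i(x) = a_i^T x - b_i:
  g_1((0, 1)) = 0
  g_2((0, 1)) = -1
Stationarity residual: grad f(x) + sum_i lambda_i a_i = (0, 0)
  -> stationarity OK
Primal feasibility (all g_i <= 0): OK
Dual feasibility (all lambda_i >= 0): FAILS
Complementary slackness (lambda_i * g_i(x) = 0 for all i): OK

Verdict: the first failing condition is dual_feasibility -> dual.

dual


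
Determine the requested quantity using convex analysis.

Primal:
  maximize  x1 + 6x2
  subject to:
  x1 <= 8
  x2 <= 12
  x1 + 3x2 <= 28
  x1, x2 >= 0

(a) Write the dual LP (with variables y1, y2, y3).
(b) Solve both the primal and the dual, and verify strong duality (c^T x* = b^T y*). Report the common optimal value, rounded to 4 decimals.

The standard primal-dual pair for 'max c^T x s.t. A x <= b, x >= 0' is:
  Dual:  min b^T y  s.t.  A^T y >= c,  y >= 0.

So the dual LP is:
  minimize  8y1 + 12y2 + 28y3
  subject to:
    y1 + y3 >= 1
    y2 + 3y3 >= 6
    y1, y2, y3 >= 0

Solving the primal: x* = (0, 9.3333).
  primal value c^T x* = 56.
Solving the dual: y* = (0, 0, 2).
  dual value b^T y* = 56.
Strong duality: c^T x* = b^T y*. Confirmed.

56


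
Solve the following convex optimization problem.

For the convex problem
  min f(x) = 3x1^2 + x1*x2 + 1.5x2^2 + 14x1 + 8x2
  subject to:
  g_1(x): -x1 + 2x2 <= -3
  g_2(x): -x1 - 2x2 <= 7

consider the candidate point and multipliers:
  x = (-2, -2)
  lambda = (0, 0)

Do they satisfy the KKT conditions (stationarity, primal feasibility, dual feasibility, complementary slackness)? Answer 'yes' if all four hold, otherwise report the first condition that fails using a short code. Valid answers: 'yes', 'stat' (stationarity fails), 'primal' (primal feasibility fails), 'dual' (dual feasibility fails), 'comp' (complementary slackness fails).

Gradient of f: grad f(x) = Q x + c = (0, 0)
Constraint values g_i(x) = a_i^T x - b_i:
  g_1((-2, -2)) = 1
  g_2((-2, -2)) = -1
Stationarity residual: grad f(x) + sum_i lambda_i a_i = (0, 0)
  -> stationarity OK
Primal feasibility (all g_i <= 0): FAILS
Dual feasibility (all lambda_i >= 0): OK
Complementary slackness (lambda_i * g_i(x) = 0 for all i): OK

Verdict: the first failing condition is primal_feasibility -> primal.

primal


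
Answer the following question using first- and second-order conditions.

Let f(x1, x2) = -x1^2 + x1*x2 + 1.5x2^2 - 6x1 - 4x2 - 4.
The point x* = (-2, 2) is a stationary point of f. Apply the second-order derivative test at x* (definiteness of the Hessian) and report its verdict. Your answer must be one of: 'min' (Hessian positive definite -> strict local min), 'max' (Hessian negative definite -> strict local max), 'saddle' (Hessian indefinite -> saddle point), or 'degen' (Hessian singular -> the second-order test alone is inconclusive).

Compute the Hessian H = grad^2 f:
  H = [[-2, 1], [1, 3]]
Verify stationarity: grad f(x*) = H x* + g = (0, 0).
Eigenvalues of H: -2.1926, 3.1926.
Eigenvalues have mixed signs, so H is indefinite -> x* is a saddle point.

saddle


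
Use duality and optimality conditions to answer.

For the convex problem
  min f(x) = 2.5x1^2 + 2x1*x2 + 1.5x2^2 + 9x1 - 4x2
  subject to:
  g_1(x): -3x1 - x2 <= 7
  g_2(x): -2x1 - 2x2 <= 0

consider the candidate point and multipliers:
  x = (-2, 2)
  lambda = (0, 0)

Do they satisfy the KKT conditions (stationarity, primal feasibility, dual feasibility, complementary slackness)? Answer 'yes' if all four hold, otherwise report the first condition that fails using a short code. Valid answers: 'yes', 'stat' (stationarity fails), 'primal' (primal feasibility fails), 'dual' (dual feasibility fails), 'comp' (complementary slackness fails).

Gradient of f: grad f(x) = Q x + c = (3, -2)
Constraint values g_i(x) = a_i^T x - b_i:
  g_1((-2, 2)) = -3
  g_2((-2, 2)) = 0
Stationarity residual: grad f(x) + sum_i lambda_i a_i = (3, -2)
  -> stationarity FAILS
Primal feasibility (all g_i <= 0): OK
Dual feasibility (all lambda_i >= 0): OK
Complementary slackness (lambda_i * g_i(x) = 0 for all i): OK

Verdict: the first failing condition is stationarity -> stat.

stat


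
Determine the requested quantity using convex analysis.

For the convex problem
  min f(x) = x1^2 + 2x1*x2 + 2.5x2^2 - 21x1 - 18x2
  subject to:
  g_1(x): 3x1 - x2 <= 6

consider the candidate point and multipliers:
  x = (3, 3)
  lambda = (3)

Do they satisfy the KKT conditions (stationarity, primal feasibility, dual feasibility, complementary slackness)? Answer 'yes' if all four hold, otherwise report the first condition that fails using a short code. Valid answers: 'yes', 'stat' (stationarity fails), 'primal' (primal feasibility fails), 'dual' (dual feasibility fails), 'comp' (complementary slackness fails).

Gradient of f: grad f(x) = Q x + c = (-9, 3)
Constraint values g_i(x) = a_i^T x - b_i:
  g_1((3, 3)) = 0
Stationarity residual: grad f(x) + sum_i lambda_i a_i = (0, 0)
  -> stationarity OK
Primal feasibility (all g_i <= 0): OK
Dual feasibility (all lambda_i >= 0): OK
Complementary slackness (lambda_i * g_i(x) = 0 for all i): OK

Verdict: yes, KKT holds.

yes


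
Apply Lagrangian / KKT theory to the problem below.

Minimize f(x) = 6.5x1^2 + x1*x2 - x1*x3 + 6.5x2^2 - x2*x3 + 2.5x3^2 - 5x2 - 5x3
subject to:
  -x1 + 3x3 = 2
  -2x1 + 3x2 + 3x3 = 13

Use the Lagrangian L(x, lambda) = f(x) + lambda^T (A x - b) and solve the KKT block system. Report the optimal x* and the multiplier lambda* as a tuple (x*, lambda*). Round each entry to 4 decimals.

Form the Lagrangian:
  L(x, lambda) = (1/2) x^T Q x + c^T x + lambda^T (A x - b)
Stationarity (grad_x L = 0): Q x + c + A^T lambda = 0.
Primal feasibility: A x = b.

This gives the KKT block system:
  [ Q   A^T ] [ x     ]   [-c ]
  [ A    0  ] [ lambda ] = [ b ]

Solving the linear system:
  x*      = (-1.0301, 3.3233, 0.3233)
  lambda* = (14.1754, -12.2832)
  f(x*)   = 56.5489

x* = (-1.0301, 3.3233, 0.3233), lambda* = (14.1754, -12.2832)


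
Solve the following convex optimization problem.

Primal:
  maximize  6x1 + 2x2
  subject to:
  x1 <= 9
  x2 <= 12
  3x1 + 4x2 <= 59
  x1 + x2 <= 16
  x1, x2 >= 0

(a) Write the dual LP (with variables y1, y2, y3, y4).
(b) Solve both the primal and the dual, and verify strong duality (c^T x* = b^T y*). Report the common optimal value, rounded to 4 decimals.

The standard primal-dual pair for 'max c^T x s.t. A x <= b, x >= 0' is:
  Dual:  min b^T y  s.t.  A^T y >= c,  y >= 0.

So the dual LP is:
  minimize  9y1 + 12y2 + 59y3 + 16y4
  subject to:
    y1 + 3y3 + y4 >= 6
    y2 + 4y3 + y4 >= 2
    y1, y2, y3, y4 >= 0

Solving the primal: x* = (9, 7).
  primal value c^T x* = 68.
Solving the dual: y* = (4, 0, 0, 2).
  dual value b^T y* = 68.
Strong duality: c^T x* = b^T y*. Confirmed.

68


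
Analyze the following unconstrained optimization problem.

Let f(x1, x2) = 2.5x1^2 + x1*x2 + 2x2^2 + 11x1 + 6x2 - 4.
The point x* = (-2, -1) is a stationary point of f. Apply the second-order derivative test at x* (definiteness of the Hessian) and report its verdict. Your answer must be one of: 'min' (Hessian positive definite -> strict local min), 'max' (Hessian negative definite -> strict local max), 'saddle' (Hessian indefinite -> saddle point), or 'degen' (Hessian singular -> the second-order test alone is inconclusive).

Compute the Hessian H = grad^2 f:
  H = [[5, 1], [1, 4]]
Verify stationarity: grad f(x*) = H x* + g = (0, 0).
Eigenvalues of H: 3.382, 5.618.
Both eigenvalues > 0, so H is positive definite -> x* is a strict local min.

min


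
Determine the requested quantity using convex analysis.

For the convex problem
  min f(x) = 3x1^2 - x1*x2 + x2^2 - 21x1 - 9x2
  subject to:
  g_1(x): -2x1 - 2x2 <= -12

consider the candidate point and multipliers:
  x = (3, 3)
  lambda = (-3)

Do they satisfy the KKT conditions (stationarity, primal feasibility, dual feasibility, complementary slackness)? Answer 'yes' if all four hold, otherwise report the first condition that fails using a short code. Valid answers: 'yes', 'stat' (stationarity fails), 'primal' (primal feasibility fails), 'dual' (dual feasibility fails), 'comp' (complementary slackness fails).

Gradient of f: grad f(x) = Q x + c = (-6, -6)
Constraint values g_i(x) = a_i^T x - b_i:
  g_1((3, 3)) = 0
Stationarity residual: grad f(x) + sum_i lambda_i a_i = (0, 0)
  -> stationarity OK
Primal feasibility (all g_i <= 0): OK
Dual feasibility (all lambda_i >= 0): FAILS
Complementary slackness (lambda_i * g_i(x) = 0 for all i): OK

Verdict: the first failing condition is dual_feasibility -> dual.

dual


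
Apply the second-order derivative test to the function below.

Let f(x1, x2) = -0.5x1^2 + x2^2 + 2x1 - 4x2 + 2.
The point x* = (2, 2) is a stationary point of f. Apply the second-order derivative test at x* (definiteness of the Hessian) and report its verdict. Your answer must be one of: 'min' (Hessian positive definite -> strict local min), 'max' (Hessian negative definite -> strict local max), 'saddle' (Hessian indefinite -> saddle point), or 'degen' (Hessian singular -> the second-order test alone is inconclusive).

Compute the Hessian H = grad^2 f:
  H = [[-1, 0], [0, 2]]
Verify stationarity: grad f(x*) = H x* + g = (0, 0).
Eigenvalues of H: -1, 2.
Eigenvalues have mixed signs, so H is indefinite -> x* is a saddle point.

saddle


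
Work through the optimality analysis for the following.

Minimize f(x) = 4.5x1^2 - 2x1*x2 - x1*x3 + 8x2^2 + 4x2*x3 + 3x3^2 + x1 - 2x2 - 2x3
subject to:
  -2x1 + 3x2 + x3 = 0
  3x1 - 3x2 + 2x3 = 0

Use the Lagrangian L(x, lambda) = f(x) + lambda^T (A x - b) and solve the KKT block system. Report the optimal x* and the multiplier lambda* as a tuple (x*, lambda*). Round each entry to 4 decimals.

Form the Lagrangian:
  L(x, lambda) = (1/2) x^T Q x + c^T x + lambda^T (A x - b)
Stationarity (grad_x L = 0): Q x + c + A^T lambda = 0.
Primal feasibility: A x = b.

This gives the KKT block system:
  [ Q   A^T ] [ x     ]   [-c ]
  [ A    0  ] [ lambda ] = [ b ]

Solving the linear system:
  x*      = (-0.0075, -0.0058, 0.0025)
  lambda* = (1.1266, 0.4371)
  f(x*)   = -0.0004

x* = (-0.0075, -0.0058, 0.0025), lambda* = (1.1266, 0.4371)


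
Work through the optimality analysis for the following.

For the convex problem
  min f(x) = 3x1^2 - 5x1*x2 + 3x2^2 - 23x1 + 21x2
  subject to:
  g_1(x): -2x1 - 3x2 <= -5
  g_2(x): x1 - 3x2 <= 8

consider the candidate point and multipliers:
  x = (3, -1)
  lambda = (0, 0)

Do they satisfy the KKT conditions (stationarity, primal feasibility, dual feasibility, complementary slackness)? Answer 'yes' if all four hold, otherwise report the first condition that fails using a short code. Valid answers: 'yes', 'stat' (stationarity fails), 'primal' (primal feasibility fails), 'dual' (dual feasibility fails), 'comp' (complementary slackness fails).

Gradient of f: grad f(x) = Q x + c = (0, 0)
Constraint values g_i(x) = a_i^T x - b_i:
  g_1((3, -1)) = 2
  g_2((3, -1)) = -2
Stationarity residual: grad f(x) + sum_i lambda_i a_i = (0, 0)
  -> stationarity OK
Primal feasibility (all g_i <= 0): FAILS
Dual feasibility (all lambda_i >= 0): OK
Complementary slackness (lambda_i * g_i(x) = 0 for all i): OK

Verdict: the first failing condition is primal_feasibility -> primal.

primal


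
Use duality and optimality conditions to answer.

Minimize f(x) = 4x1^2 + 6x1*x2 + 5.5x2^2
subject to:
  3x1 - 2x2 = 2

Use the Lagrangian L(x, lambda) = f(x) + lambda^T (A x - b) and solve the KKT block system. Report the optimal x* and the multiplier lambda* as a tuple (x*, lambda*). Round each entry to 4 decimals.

Form the Lagrangian:
  L(x, lambda) = (1/2) x^T Q x + c^T x + lambda^T (A x - b)
Stationarity (grad_x L = 0): Q x + c + A^T lambda = 0.
Primal feasibility: A x = b.

This gives the KKT block system:
  [ Q   A^T ] [ x     ]   [-c ]
  [ A    0  ] [ lambda ] = [ b ]

Solving the linear system:
  x*      = (0.4433, -0.335)
  lambda* = (-0.5123)
  f(x*)   = 0.5123

x* = (0.4433, -0.335), lambda* = (-0.5123)


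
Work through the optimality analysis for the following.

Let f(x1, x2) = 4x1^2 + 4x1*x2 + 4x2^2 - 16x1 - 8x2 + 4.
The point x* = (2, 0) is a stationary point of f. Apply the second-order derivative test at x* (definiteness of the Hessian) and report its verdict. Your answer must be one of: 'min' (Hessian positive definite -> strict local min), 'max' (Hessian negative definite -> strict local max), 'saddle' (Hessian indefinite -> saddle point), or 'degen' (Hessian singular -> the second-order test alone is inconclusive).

Compute the Hessian H = grad^2 f:
  H = [[8, 4], [4, 8]]
Verify stationarity: grad f(x*) = H x* + g = (0, 0).
Eigenvalues of H: 4, 12.
Both eigenvalues > 0, so H is positive definite -> x* is a strict local min.

min


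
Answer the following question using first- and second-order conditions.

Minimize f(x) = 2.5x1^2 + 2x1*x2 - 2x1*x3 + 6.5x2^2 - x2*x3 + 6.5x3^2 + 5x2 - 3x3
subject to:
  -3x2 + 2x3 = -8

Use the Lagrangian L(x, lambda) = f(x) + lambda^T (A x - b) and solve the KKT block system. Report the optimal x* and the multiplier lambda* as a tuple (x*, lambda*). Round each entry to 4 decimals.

Form the Lagrangian:
  L(x, lambda) = (1/2) x^T Q x + c^T x + lambda^T (A x - b)
Stationarity (grad_x L = 0): Q x + c + A^T lambda = 0.
Primal feasibility: A x = b.

This gives the KKT block system:
  [ Q   A^T ] [ x     ]   [-c ]
  [ A    0  ] [ lambda ] = [ b ]

Solving the linear system:
  x*      = (-1.2318, 1.8412, -1.2382)
  lambda* = (9.2369)
  f(x*)   = 43.4078

x* = (-1.2318, 1.8412, -1.2382), lambda* = (9.2369)


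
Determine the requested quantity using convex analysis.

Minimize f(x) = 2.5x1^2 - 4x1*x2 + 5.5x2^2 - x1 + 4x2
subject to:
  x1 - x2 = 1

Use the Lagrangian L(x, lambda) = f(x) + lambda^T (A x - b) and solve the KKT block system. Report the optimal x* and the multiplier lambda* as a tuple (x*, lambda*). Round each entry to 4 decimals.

Form the Lagrangian:
  L(x, lambda) = (1/2) x^T Q x + c^T x + lambda^T (A x - b)
Stationarity (grad_x L = 0): Q x + c + A^T lambda = 0.
Primal feasibility: A x = b.

This gives the KKT block system:
  [ Q   A^T ] [ x     ]   [-c ]
  [ A    0  ] [ lambda ] = [ b ]

Solving the linear system:
  x*      = (0.5, -0.5)
  lambda* = (-3.5)
  f(x*)   = 0.5

x* = (0.5, -0.5), lambda* = (-3.5)


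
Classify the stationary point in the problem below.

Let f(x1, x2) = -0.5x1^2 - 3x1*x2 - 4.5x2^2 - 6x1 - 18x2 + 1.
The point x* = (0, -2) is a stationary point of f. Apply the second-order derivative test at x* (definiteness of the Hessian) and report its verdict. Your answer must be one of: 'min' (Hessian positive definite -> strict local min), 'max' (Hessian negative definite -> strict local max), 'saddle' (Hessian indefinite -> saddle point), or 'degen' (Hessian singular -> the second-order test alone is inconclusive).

Compute the Hessian H = grad^2 f:
  H = [[-1, -3], [-3, -9]]
Verify stationarity: grad f(x*) = H x* + g = (0, 0).
Eigenvalues of H: -10, 0.
H has a zero eigenvalue (singular; negative semidefinite but not definite), so H is neither positive definite, negative definite, nor indefinite. The second-order test alone is inconclusive -> degen.
(Indeed, f is constant along the null direction of H through x*, so x* is not a strict local extremum.)

degen


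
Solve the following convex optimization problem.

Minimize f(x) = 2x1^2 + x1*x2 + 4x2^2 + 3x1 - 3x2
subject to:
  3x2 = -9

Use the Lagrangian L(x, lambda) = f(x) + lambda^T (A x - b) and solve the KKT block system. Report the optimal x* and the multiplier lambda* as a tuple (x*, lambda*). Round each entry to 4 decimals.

Form the Lagrangian:
  L(x, lambda) = (1/2) x^T Q x + c^T x + lambda^T (A x - b)
Stationarity (grad_x L = 0): Q x + c + A^T lambda = 0.
Primal feasibility: A x = b.

This gives the KKT block system:
  [ Q   A^T ] [ x     ]   [-c ]
  [ A    0  ] [ lambda ] = [ b ]

Solving the linear system:
  x*      = (0, -3)
  lambda* = (9)
  f(x*)   = 45

x* = (0, -3), lambda* = (9)


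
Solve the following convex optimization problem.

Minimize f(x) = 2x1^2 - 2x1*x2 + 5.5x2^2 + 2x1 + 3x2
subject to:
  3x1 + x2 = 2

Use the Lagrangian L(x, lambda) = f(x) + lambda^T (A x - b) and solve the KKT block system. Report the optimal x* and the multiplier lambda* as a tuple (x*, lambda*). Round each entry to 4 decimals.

Form the Lagrangian:
  L(x, lambda) = (1/2) x^T Q x + c^T x + lambda^T (A x - b)
Stationarity (grad_x L = 0): Q x + c + A^T lambda = 0.
Primal feasibility: A x = b.

This gives the KKT block system:
  [ Q   A^T ] [ x     ]   [-c ]
  [ A    0  ] [ lambda ] = [ b ]

Solving the linear system:
  x*      = (0.6696, -0.0087)
  lambda* = (-1.5652)
  f(x*)   = 2.2217

x* = (0.6696, -0.0087), lambda* = (-1.5652)


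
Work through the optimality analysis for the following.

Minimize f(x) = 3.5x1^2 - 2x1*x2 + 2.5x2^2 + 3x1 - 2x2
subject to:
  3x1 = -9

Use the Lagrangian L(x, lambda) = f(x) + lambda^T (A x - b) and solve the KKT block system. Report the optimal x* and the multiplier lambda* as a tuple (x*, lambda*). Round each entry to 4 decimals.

Form the Lagrangian:
  L(x, lambda) = (1/2) x^T Q x + c^T x + lambda^T (A x - b)
Stationarity (grad_x L = 0): Q x + c + A^T lambda = 0.
Primal feasibility: A x = b.

This gives the KKT block system:
  [ Q   A^T ] [ x     ]   [-c ]
  [ A    0  ] [ lambda ] = [ b ]

Solving the linear system:
  x*      = (-3, -0.8)
  lambda* = (5.4667)
  f(x*)   = 20.9

x* = (-3, -0.8), lambda* = (5.4667)


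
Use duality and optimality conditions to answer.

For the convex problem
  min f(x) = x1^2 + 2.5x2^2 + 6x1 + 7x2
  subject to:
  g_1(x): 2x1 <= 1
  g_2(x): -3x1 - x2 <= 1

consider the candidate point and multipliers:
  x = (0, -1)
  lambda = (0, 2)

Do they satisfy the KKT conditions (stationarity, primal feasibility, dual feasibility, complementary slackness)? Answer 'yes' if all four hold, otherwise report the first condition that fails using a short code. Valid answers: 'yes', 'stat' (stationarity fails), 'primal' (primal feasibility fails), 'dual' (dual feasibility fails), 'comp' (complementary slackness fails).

Gradient of f: grad f(x) = Q x + c = (6, 2)
Constraint values g_i(x) = a_i^T x - b_i:
  g_1((0, -1)) = -1
  g_2((0, -1)) = 0
Stationarity residual: grad f(x) + sum_i lambda_i a_i = (0, 0)
  -> stationarity OK
Primal feasibility (all g_i <= 0): OK
Dual feasibility (all lambda_i >= 0): OK
Complementary slackness (lambda_i * g_i(x) = 0 for all i): OK

Verdict: yes, KKT holds.

yes


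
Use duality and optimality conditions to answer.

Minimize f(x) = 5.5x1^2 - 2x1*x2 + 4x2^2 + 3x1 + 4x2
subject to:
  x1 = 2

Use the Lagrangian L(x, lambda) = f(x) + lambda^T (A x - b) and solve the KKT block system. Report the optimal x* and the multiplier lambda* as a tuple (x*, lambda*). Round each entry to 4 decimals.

Form the Lagrangian:
  L(x, lambda) = (1/2) x^T Q x + c^T x + lambda^T (A x - b)
Stationarity (grad_x L = 0): Q x + c + A^T lambda = 0.
Primal feasibility: A x = b.

This gives the KKT block system:
  [ Q   A^T ] [ x     ]   [-c ]
  [ A    0  ] [ lambda ] = [ b ]

Solving the linear system:
  x*      = (2, 0)
  lambda* = (-25)
  f(x*)   = 28

x* = (2, 0), lambda* = (-25)


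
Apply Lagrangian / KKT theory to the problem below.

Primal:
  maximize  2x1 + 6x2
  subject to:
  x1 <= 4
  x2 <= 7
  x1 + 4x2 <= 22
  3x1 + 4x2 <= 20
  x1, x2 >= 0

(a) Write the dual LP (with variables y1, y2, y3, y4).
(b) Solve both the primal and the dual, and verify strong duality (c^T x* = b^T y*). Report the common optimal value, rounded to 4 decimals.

The standard primal-dual pair for 'max c^T x s.t. A x <= b, x >= 0' is:
  Dual:  min b^T y  s.t.  A^T y >= c,  y >= 0.

So the dual LP is:
  minimize  4y1 + 7y2 + 22y3 + 20y4
  subject to:
    y1 + y3 + 3y4 >= 2
    y2 + 4y3 + 4y4 >= 6
    y1, y2, y3, y4 >= 0

Solving the primal: x* = (0, 5).
  primal value c^T x* = 30.
Solving the dual: y* = (0, 0, 0, 1.5).
  dual value b^T y* = 30.
Strong duality: c^T x* = b^T y*. Confirmed.

30


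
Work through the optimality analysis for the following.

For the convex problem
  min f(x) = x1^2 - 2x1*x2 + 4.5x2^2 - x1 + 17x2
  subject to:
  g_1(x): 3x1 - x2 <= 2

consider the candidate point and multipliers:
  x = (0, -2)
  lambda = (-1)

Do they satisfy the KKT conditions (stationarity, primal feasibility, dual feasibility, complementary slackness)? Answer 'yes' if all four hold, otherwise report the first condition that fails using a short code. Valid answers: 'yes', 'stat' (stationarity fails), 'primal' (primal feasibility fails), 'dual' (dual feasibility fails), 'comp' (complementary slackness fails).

Gradient of f: grad f(x) = Q x + c = (3, -1)
Constraint values g_i(x) = a_i^T x - b_i:
  g_1((0, -2)) = 0
Stationarity residual: grad f(x) + sum_i lambda_i a_i = (0, 0)
  -> stationarity OK
Primal feasibility (all g_i <= 0): OK
Dual feasibility (all lambda_i >= 0): FAILS
Complementary slackness (lambda_i * g_i(x) = 0 for all i): OK

Verdict: the first failing condition is dual_feasibility -> dual.

dual


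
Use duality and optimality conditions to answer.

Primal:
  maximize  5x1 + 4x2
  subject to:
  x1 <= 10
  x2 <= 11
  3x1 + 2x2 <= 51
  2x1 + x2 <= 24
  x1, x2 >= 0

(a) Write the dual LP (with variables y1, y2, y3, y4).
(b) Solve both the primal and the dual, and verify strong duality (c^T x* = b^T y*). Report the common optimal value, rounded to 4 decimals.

The standard primal-dual pair for 'max c^T x s.t. A x <= b, x >= 0' is:
  Dual:  min b^T y  s.t.  A^T y >= c,  y >= 0.

So the dual LP is:
  minimize  10y1 + 11y2 + 51y3 + 24y4
  subject to:
    y1 + 3y3 + 2y4 >= 5
    y2 + 2y3 + y4 >= 4
    y1, y2, y3, y4 >= 0

Solving the primal: x* = (6.5, 11).
  primal value c^T x* = 76.5.
Solving the dual: y* = (0, 1.5, 0, 2.5).
  dual value b^T y* = 76.5.
Strong duality: c^T x* = b^T y*. Confirmed.

76.5


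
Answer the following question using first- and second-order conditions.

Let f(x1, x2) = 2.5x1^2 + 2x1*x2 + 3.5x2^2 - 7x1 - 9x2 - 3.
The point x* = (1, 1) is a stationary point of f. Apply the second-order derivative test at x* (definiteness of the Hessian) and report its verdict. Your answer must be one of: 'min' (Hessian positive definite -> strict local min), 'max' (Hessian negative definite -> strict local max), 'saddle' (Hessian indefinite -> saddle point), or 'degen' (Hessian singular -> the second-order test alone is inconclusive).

Compute the Hessian H = grad^2 f:
  H = [[5, 2], [2, 7]]
Verify stationarity: grad f(x*) = H x* + g = (0, 0).
Eigenvalues of H: 3.7639, 8.2361.
Both eigenvalues > 0, so H is positive definite -> x* is a strict local min.

min


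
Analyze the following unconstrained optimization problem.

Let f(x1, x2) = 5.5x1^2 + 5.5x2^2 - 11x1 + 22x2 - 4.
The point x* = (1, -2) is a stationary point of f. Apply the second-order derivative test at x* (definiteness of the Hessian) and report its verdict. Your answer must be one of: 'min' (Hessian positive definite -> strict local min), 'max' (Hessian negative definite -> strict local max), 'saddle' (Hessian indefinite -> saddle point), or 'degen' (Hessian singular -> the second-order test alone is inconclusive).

Compute the Hessian H = grad^2 f:
  H = [[11, 0], [0, 11]]
Verify stationarity: grad f(x*) = H x* + g = (0, 0).
Eigenvalues of H: 11, 11.
Both eigenvalues > 0, so H is positive definite -> x* is a strict local min.

min


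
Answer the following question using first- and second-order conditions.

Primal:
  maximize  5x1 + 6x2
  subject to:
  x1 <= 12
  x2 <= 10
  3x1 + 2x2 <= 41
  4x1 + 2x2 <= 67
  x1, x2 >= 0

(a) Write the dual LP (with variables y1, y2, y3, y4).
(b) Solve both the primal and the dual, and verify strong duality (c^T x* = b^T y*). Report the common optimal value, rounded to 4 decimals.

The standard primal-dual pair for 'max c^T x s.t. A x <= b, x >= 0' is:
  Dual:  min b^T y  s.t.  A^T y >= c,  y >= 0.

So the dual LP is:
  minimize  12y1 + 10y2 + 41y3 + 67y4
  subject to:
    y1 + 3y3 + 4y4 >= 5
    y2 + 2y3 + 2y4 >= 6
    y1, y2, y3, y4 >= 0

Solving the primal: x* = (7, 10).
  primal value c^T x* = 95.
Solving the dual: y* = (0, 2.6667, 1.6667, 0).
  dual value b^T y* = 95.
Strong duality: c^T x* = b^T y*. Confirmed.

95
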